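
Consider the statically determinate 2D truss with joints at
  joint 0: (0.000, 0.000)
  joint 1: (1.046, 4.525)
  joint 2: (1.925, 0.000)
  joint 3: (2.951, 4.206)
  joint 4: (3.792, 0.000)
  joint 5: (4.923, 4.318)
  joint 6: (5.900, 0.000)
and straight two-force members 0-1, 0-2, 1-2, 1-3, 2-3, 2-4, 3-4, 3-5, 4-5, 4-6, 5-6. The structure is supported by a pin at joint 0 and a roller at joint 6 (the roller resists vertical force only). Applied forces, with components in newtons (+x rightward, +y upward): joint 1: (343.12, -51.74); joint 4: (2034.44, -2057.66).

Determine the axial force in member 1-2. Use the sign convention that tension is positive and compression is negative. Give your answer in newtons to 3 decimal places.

568.826

N=7 nodes, M=11 members, R=3 reactions → 2N=14, M+R=14
member 0 (0-1): L=4.6443, (cx,cy)=(0.2252,0.9743)
member 1 (0-2): L=1.9250, (cx,cy)=(1.0000,0.0000)
member 2 (1-2): L=4.6096, (cx,cy)=(0.1907,-0.9817)
member 3 (1-3): L=1.9315, (cx,cy)=(0.9863,-0.1652)
member 4 (2-3): L=4.3293, (cx,cy)=(0.2370,0.9715)
member 5 (2-4): L=1.8670, (cx,cy)=(1.0000,0.0000)
member 6 (3-4): L=4.2893, (cx,cy)=(0.1961,-0.9806)
member 7 (3-5): L=1.9752, (cx,cy)=(0.9984,0.0567)
member 8 (4-5): L=4.4637, (cx,cy)=(0.2534,0.9674)
member 9 (4-6): L=2.1080, (cx,cy)=(1.0000,0.0000)
member 10 (5-6): L=4.4271, (cx,cy)=(0.2207,-0.9753)
solve A·x = −loads:
  F[0-1] = -528.1587 N (compression)
  F[0-2] = +2496.5125 N (tension)
  F[1-2] = +568.8263 N (tension)
  F[1-3] = -578.4857 N (compression)
  F[2-3] = -574.7621 N (compression)
  F[2-4] = +2741.1936 N (tension)
  F[3-4] = +426.2357 N (tension)
  F[3-5] = -791.5998 N (compression)
  F[4-5] = +1695.0110 N (tension)
  F[4-6] = +360.8454 N (tension)
  F[5-6] = -1635.1243 N (compression)
  Rx@0 = -2377.5600 N
  Ry@0 = +514.5890 N
  Ry@6 = +1594.8110 N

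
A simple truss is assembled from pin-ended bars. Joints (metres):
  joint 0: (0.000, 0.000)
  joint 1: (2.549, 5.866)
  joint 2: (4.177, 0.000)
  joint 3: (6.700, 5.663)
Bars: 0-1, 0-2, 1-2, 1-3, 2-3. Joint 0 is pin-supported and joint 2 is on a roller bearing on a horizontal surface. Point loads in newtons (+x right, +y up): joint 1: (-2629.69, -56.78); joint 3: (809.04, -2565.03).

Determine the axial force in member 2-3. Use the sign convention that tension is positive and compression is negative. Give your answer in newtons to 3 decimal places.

N=4 nodes, M=5 members, R=3 reactions → 2N=8, M+R=8
member 0 (0-1): L=6.3959, (cx,cy)=(0.3985,0.9172)
member 1 (0-2): L=4.1770, (cx,cy)=(1.0000,0.0000)
member 2 (1-2): L=6.0877, (cx,cy)=(0.2674,-0.9636)
member 3 (1-3): L=4.1560, (cx,cy)=(0.9988,-0.0488)
member 4 (2-3): L=6.1996, (cx,cy)=(0.4070,0.9134)
solve A·x = −loads:
  F[0-1] = -1165.5182 N (compression)
  F[0-2] = -1356.1474 N (compression)
  F[1-2] = +953.4881 N (tension)
  F[1-3] = +1912.4850 N (tension)
  F[2-3] = -2705.8146 N (compression)
  Rx@0 = +1820.6500 N
  Ry@0 = +1068.9574 N
  Ry@2 = +1552.8526 N

-2705.815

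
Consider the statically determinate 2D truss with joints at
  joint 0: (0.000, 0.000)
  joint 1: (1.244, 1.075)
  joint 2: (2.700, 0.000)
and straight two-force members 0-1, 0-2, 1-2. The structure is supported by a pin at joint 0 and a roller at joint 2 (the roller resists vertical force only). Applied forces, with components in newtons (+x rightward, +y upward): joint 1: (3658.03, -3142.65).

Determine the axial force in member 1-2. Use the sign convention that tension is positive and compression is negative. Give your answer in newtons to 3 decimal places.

-4889.771

N=3 nodes, M=3 members, R=3 reactions → 2N=6, M+R=6
member 0 (0-1): L=1.6441, (cx,cy)=(0.7566,0.6538)
member 1 (0-2): L=2.7000, (cx,cy)=(1.0000,0.0000)
member 2 (1-2): L=1.8099, (cx,cy)=(0.8045,-0.5940)
solve A·x = −loads:
  F[0-1] = -364.4082 N (compression)
  F[0-2] = +3933.7528 N (tension)
  F[1-2] = -4889.7711 N (compression)
  Rx@0 = -3658.0300 N
  Ry@0 = +238.2652 N
  Ry@2 = +2904.3848 N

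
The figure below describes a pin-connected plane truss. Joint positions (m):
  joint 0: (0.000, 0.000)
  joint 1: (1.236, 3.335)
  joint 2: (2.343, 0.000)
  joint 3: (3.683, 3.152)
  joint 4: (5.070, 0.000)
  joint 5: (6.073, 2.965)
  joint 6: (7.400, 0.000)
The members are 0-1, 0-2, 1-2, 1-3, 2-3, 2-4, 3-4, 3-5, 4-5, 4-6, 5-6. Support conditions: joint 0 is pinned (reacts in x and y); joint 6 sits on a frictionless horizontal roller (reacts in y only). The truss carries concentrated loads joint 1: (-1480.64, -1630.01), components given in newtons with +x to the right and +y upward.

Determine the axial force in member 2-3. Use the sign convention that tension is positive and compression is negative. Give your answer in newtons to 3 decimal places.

-379.333

N=7 nodes, M=11 members, R=3 reactions → 2N=14, M+R=14
member 0 (0-1): L=3.5567, (cx,cy)=(0.3475,0.9377)
member 1 (0-2): L=2.3430, (cx,cy)=(1.0000,0.0000)
member 2 (1-2): L=3.5139, (cx,cy)=(0.3150,-0.9491)
member 3 (1-3): L=2.4538, (cx,cy)=(0.9972,-0.0746)
member 4 (2-3): L=3.4250, (cx,cy)=(0.3912,0.9203)
member 5 (2-4): L=2.7270, (cx,cy)=(1.0000,0.0000)
member 6 (3-4): L=3.4437, (cx,cy)=(0.4028,-0.9153)
member 7 (3-5): L=2.3973, (cx,cy)=(0.9970,-0.0780)
member 8 (4-5): L=3.1301, (cx,cy)=(0.3204,0.9473)
member 9 (4-6): L=2.3300, (cx,cy)=(1.0000,0.0000)
member 10 (5-6): L=3.2484, (cx,cy)=(0.4085,-0.9128)
solve A·x = −loads:
  F[0-1] = -2159.6444 N (compression)
  F[0-2] = -730.1294 N (compression)
  F[1-2] = +367.8248 N (tension)
  F[1-3] = +615.9680 N (tension)
  F[2-3] = -379.3326 N (compression)
  F[2-4] = -465.8428 N (compression)
  F[3-4] = +405.7350 N (tension)
  F[3-5] = +303.3501 N (tension)
  F[4-5] = -392.0432 N (compression)
  F[4-6] = -176.7988 N (compression)
  F[5-6] = +432.7917 N (tension)
  Rx@0 = +1480.6400 N
  Ry@0 = +2025.0427 N
  Ry@6 = -395.0327 N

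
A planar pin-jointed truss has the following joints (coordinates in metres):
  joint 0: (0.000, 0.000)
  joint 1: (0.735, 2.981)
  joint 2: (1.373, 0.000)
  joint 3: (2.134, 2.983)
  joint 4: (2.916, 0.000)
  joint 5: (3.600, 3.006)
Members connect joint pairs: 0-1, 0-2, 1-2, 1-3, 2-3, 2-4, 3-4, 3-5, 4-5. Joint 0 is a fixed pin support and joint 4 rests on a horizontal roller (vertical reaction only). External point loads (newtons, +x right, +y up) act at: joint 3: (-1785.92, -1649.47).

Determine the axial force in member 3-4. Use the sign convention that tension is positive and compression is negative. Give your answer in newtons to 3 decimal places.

N=6 nodes, M=9 members, R=3 reactions → 2N=12, M+R=12
member 0 (0-1): L=3.0703, (cx,cy)=(0.2394,0.9709)
member 1 (0-2): L=1.3730, (cx,cy)=(1.0000,0.0000)
member 2 (1-2): L=3.0485, (cx,cy)=(0.2093,-0.9779)
member 3 (1-3): L=1.3990, (cx,cy)=(1.0000,0.0014)
member 4 (2-3): L=3.0785, (cx,cy)=(0.2472,0.9690)
member 5 (2-4): L=1.5430, (cx,cy)=(1.0000,0.0000)
member 6 (3-4): L=3.0838, (cx,cy)=(0.2536,-0.9673)
member 7 (3-5): L=1.4662, (cx,cy)=(0.9999,0.0157)
member 8 (4-5): L=3.0828, (cx,cy)=(0.2219,0.9751)
solve A·x = −loads:
  F[0-1] = -2337.2628 N (compression)
  F[0-2] = -1226.3973 N (compression)
  F[1-2] = +2319.1658 N (tension)
  F[1-3] = -1044.8849 N (compression)
  F[2-3] = -2340.4422 N (compression)
  F[2-4] = -162.4903 N (compression)
  F[3-4] = +640.7768 N (tension)
  F[3-5] = +0.0000 N (tension)
  F[4-5] = -0.0000 N (compression)
  Rx@0 = +1785.9200 N
  Ry@0 = +2269.3021 N
  Ry@4 = -619.8321 N

640.777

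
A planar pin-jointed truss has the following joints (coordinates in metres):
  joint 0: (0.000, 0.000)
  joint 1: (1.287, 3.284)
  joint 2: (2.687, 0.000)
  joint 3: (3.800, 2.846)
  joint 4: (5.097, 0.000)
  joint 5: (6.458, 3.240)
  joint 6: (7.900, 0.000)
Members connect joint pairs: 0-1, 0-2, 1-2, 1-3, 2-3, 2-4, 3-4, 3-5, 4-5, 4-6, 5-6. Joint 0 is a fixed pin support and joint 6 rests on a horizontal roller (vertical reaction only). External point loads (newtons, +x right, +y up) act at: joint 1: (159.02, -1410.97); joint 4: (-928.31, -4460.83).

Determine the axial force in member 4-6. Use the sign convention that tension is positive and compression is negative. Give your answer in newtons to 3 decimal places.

N=7 nodes, M=11 members, R=3 reactions → 2N=14, M+R=14
member 0 (0-1): L=3.5272, (cx,cy)=(0.3649,0.9311)
member 1 (0-2): L=2.6870, (cx,cy)=(1.0000,0.0000)
member 2 (1-2): L=3.5700, (cx,cy)=(0.3922,-0.9199)
member 3 (1-3): L=2.5509, (cx,cy)=(0.9851,-0.1717)
member 4 (2-3): L=3.0559, (cx,cy)=(0.3642,0.9313)
member 5 (2-4): L=2.4100, (cx,cy)=(1.0000,0.0000)
member 6 (3-4): L=3.1276, (cx,cy)=(0.4147,-0.9100)
member 7 (3-5): L=2.6870, (cx,cy)=(0.9892,0.1466)
member 8 (4-5): L=3.5142, (cx,cy)=(0.3873,0.9220)
member 9 (4-6): L=2.8030, (cx,cy)=(1.0000,0.0000)
member 10 (5-6): L=3.5464, (cx,cy)=(0.4066,-0.9136)
solve A·x = −loads:
  F[0-1] = -2897.5219 N (compression)
  F[0-2] = +287.9588 N (tension)
  F[1-2] = +1760.0566 N (tension)
  F[1-3] = -1935.2350 N (compression)
  F[2-3] = -1738.4773 N (compression)
  F[2-4] = +1611.3619 N (tension)
  F[3-4] = +937.0916 N (tension)
  F[3-5] = -2960.2744 N (compression)
  F[4-5] = +3913.5171 N (tension)
  F[4-6] = +1412.6479 N (tension)
  F[5-6] = -3474.2142 N (compression)
  Rx@0 = +769.2900 N
  Ry@0 = +2697.7506 N
  Ry@6 = +3174.0494 N

1412.648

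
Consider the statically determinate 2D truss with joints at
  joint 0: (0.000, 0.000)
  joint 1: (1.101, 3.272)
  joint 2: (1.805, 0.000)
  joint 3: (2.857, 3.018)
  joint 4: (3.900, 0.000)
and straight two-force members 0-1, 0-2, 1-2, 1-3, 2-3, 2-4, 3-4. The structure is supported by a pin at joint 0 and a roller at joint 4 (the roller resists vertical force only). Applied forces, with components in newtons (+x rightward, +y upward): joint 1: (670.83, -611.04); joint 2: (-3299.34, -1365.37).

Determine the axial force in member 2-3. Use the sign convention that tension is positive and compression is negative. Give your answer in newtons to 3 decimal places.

1309.508

N=5 nodes, M=7 members, R=3 reactions → 2N=10, M+R=10
member 0 (0-1): L=3.4523, (cx,cy)=(0.3189,0.9478)
member 1 (0-2): L=1.8050, (cx,cy)=(1.0000,0.0000)
member 2 (1-2): L=3.3469, (cx,cy)=(0.2103,-0.9776)
member 3 (1-3): L=1.7743, (cx,cy)=(0.9897,-0.1432)
member 4 (2-3): L=3.1961, (cx,cy)=(0.3292,0.9443)
member 5 (2-4): L=2.0950, (cx,cy)=(1.0000,0.0000)
member 6 (3-4): L=3.1931, (cx,cy)=(0.3266,-0.9451)
solve A·x = −loads:
  F[0-1] = -642.7413 N (compression)
  F[0-2] = -2423.5267 N (compression)
  F[1-2] = +131.7798 N (tension)
  F[1-3] = -912.9358 N (compression)
  F[2-3] = +1309.5081 N (tension)
  F[2-4] = +472.5059 N (tension)
  F[3-4] = -1446.5768 N (compression)
  Rx@0 = +2628.5100 N
  Ry@0 = +609.1783 N
  Ry@4 = +1367.2317 N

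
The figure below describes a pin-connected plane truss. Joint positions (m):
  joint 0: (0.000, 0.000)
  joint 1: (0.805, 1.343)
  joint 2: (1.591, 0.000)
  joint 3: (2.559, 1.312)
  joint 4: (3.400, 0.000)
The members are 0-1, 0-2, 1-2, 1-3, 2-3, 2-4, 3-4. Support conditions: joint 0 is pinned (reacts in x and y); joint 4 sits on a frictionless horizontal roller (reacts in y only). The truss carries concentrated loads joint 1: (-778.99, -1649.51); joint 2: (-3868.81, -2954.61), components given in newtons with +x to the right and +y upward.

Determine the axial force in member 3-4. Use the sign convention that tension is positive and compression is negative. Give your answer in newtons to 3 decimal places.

N=5 nodes, M=7 members, R=3 reactions → 2N=10, M+R=10
member 0 (0-1): L=1.5658, (cx,cy)=(0.5141,0.8577)
member 1 (0-2): L=1.5910, (cx,cy)=(1.0000,0.0000)
member 2 (1-2): L=1.5561, (cx,cy)=(0.5051,-0.8631)
member 3 (1-3): L=1.7543, (cx,cy)=(0.9998,-0.0177)
member 4 (2-3): L=1.6305, (cx,cy)=(0.5937,0.8047)
member 5 (2-4): L=1.8090, (cx,cy)=(1.0000,0.0000)
member 6 (3-4): L=1.5584, (cx,cy)=(0.5397,-0.8419)
solve A·x = −loads:
  F[0-1] = -3659.3504 N (compression)
  F[0-2] = -2766.4547 N (compression)
  F[1-2] = +1766.3209 N (tension)
  F[1-3] = -1994.8517 N (compression)
  F[2-3] = +1777.3114 N (tension)
  F[2-4] = +939.3485 N (tension)
  F[3-4] = -1740.6482 N (compression)
  Rx@0 = +4647.8000 N
  Ry@0 = +3138.6916 N
  Ry@4 = +1465.4284 N

-1740.648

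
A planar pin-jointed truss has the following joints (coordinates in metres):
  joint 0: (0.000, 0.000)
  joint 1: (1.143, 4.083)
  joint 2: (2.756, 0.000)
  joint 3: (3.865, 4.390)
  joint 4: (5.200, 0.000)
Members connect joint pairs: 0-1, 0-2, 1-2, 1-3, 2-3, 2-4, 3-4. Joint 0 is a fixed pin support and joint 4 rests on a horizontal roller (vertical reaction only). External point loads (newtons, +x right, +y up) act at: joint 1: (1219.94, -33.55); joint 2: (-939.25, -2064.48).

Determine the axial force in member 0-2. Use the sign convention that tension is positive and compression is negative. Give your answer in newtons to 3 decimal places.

N=5 nodes, M=7 members, R=3 reactions → 2N=10, M+R=10
member 0 (0-1): L=4.2400, (cx,cy)=(0.2696,0.9630)
member 1 (0-2): L=2.7560, (cx,cy)=(1.0000,0.0000)
member 2 (1-2): L=4.3901, (cx,cy)=(0.3674,-0.9301)
member 3 (1-3): L=2.7393, (cx,cy)=(0.9937,0.1121)
member 4 (2-3): L=4.5279, (cx,cy)=(0.2449,0.9695)
member 5 (2-4): L=2.4440, (cx,cy)=(1.0000,0.0000)
member 6 (3-4): L=4.5885, (cx,cy)=(0.2909,-0.9567)
solve A·x = −loads:
  F[0-1] = -40.0773 N (compression)
  F[0-2] = +291.4939 N (tension)
  F[1-2] = -137.6905 N (compression)
  F[1-3] = -1187.6359 N (compression)
  F[2-3] = +2261.4181 N (tension)
  F[2-4] = +626.2751 N (tension)
  F[3-4] = -2152.5564 N (compression)
  Rx@0 = -280.6900 N
  Ry@0 = +38.5935 N
  Ry@4 = +2059.4365 N

291.494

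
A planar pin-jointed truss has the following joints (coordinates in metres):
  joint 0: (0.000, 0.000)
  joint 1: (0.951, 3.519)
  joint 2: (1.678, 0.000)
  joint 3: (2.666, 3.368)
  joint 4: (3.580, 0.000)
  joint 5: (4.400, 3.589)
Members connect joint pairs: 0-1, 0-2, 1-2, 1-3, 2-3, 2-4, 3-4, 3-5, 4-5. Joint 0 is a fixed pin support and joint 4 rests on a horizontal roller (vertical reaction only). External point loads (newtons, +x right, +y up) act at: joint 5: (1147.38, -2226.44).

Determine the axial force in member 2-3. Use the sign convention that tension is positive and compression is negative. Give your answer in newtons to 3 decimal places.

1804.178

N=6 nodes, M=9 members, R=3 reactions → 2N=12, M+R=12
member 0 (0-1): L=3.6452, (cx,cy)=(0.2609,0.9654)
member 1 (0-2): L=1.6780, (cx,cy)=(1.0000,0.0000)
member 2 (1-2): L=3.5933, (cx,cy)=(0.2023,-0.9793)
member 3 (1-3): L=1.7216, (cx,cy)=(0.9961,-0.0877)
member 4 (2-3): L=3.5099, (cx,cy)=(0.2815,0.9596)
member 5 (2-4): L=1.9020, (cx,cy)=(1.0000,0.0000)
member 6 (3-4): L=3.4898, (cx,cy)=(0.2619,-0.9651)
member 7 (3-5): L=1.7480, (cx,cy)=(0.9920,0.1264)
member 8 (4-5): L=3.6815, (cx,cy)=(0.2227,0.9749)
solve A·x = −loads:
  F[0-1] = +1719.7892 N (tension)
  F[0-2] = +698.7071 N (tension)
  F[1-2] = -1767.7848 N (compression)
  F[1-3] = +809.4511 N (tension)
  F[2-3] = +1804.1781 N (tension)
  F[2-4] = -166.8054 N (compression)
  F[3-4] = -1495.0188 N (compression)
  F[3-5] = +1719.5361 N (tension)
  F[4-5] = -2506.8123 N (compression)
  Rx@0 = -1147.3800 N
  Ry@0 = -1660.2312 N
  Ry@4 = +3886.6712 N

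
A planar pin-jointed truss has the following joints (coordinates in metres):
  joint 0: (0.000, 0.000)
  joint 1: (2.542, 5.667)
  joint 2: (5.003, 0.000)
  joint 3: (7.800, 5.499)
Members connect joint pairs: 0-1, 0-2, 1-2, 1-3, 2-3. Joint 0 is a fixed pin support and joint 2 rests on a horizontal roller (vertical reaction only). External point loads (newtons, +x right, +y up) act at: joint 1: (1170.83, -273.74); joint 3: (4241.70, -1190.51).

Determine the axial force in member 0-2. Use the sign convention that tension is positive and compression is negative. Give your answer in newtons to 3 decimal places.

N=4 nodes, M=5 members, R=3 reactions → 2N=8, M+R=8
member 0 (0-1): L=6.2110, (cx,cy)=(0.4093,0.9124)
member 1 (0-2): L=5.0030, (cx,cy)=(1.0000,0.0000)
member 2 (1-2): L=6.1783, (cx,cy)=(0.3983,-0.9172)
member 3 (1-3): L=5.2607, (cx,cy)=(0.9995,-0.0319)
member 4 (2-3): L=6.1695, (cx,cy)=(0.4534,0.8913)
solve A·x = −loads:
  F[0-1] = +7145.1997 N (tension)
  F[0-2] = +2488.1915 N (tension)
  F[1-2] = -7572.1579 N (compression)
  F[1-3] = +4772.1567 N (tension)
  F[2-3] = -1164.6813 N (compression)
  Rx@0 = -5412.5300 N
  Ry@0 = -6519.3652 N
  Ry@2 = +7983.6152 N

2488.191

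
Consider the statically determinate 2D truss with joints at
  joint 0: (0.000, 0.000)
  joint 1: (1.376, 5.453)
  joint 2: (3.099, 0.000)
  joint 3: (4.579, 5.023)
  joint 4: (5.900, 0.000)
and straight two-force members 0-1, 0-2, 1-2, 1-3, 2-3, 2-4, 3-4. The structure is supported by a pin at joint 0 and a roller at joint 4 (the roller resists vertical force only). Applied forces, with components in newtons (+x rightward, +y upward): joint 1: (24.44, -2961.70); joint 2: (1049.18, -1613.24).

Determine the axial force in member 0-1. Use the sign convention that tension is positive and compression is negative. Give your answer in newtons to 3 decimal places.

-3108.747

N=5 nodes, M=7 members, R=3 reactions → 2N=10, M+R=10
member 0 (0-1): L=5.6239, (cx,cy)=(0.2447,0.9696)
member 1 (0-2): L=3.0990, (cx,cy)=(1.0000,0.0000)
member 2 (1-2): L=5.7187, (cx,cy)=(0.3013,-0.9535)
member 3 (1-3): L=3.2317, (cx,cy)=(0.9911,-0.1331)
member 4 (2-3): L=5.2365, (cx,cy)=(0.2826,0.9592)
member 5 (2-4): L=2.8010, (cx,cy)=(1.0000,0.0000)
member 6 (3-4): L=5.1938, (cx,cy)=(0.2543,-0.9671)
solve A·x = −loads:
  F[0-1] = -3108.7468 N (compression)
  F[0-2] = +1834.2333 N (tension)
  F[1-2] = +172.9901 N (tension)
  F[1-3] = -844.6840 N (compression)
  F[2-3] = +1509.8470 N (tension)
  F[2-4] = +410.4431 N (tension)
  F[3-4] = -1613.7472 N (compression)
  Rx@0 = -1073.6200 N
  Ry@0 = +3014.2618 N
  Ry@4 = +1560.6782 N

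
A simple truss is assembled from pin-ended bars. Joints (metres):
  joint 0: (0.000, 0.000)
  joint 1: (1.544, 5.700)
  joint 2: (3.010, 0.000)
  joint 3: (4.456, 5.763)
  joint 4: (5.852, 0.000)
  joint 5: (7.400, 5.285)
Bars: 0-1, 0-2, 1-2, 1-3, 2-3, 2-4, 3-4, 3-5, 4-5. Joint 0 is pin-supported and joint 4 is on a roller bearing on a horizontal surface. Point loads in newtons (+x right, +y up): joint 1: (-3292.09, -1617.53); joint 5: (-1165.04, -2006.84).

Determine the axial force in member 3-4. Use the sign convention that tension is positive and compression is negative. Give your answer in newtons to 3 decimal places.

3488.634

N=6 nodes, M=9 members, R=3 reactions → 2N=12, M+R=12
member 0 (0-1): L=5.9054, (cx,cy)=(0.2615,0.9652)
member 1 (0-2): L=3.0100, (cx,cy)=(1.0000,0.0000)
member 2 (1-2): L=5.8855, (cx,cy)=(0.2491,-0.9685)
member 3 (1-3): L=2.9127, (cx,cy)=(0.9998,0.0216)
member 4 (2-3): L=5.9416, (cx,cy)=(0.2434,0.9699)
member 5 (2-4): L=2.8420, (cx,cy)=(1.0000,0.0000)
member 6 (3-4): L=5.9297, (cx,cy)=(0.2354,-0.9719)
member 7 (3-5): L=2.9826, (cx,cy)=(0.9871,-0.1603)
member 8 (4-5): L=5.5070, (cx,cy)=(0.2811,0.9597)
solve A·x = −loads:
  F[0-1] = -5095.8971 N (compression)
  F[0-2] = -3124.7826 N (compression)
  F[1-2] = +3433.2177 N (tension)
  F[1-3] = +1104.8327 N (tension)
  F[2-3] = -3428.0745 N (compression)
  F[2-4] = -1435.3335 N (compression)
  F[3-4] = +3488.6339 N (tension)
  F[3-5] = -558.2384 N (compression)
  F[4-5] = -2184.3803 N (compression)
  Rx@0 = +4457.1300 N
  Ry@0 = +4918.6398 N
  Ry@4 = -1294.2698 N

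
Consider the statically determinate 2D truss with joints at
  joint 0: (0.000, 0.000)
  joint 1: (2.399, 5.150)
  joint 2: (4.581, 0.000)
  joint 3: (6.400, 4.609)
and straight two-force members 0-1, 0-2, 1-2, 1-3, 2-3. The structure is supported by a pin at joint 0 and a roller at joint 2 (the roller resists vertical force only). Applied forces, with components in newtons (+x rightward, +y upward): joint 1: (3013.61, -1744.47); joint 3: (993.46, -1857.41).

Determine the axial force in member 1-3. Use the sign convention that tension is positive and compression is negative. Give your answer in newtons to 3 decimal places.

1653.959

N=4 nodes, M=5 members, R=3 reactions → 2N=8, M+R=8
member 0 (0-1): L=5.6813, (cx,cy)=(0.4223,0.9065)
member 1 (0-2): L=4.5810, (cx,cy)=(1.0000,0.0000)
member 2 (1-2): L=5.5932, (cx,cy)=(0.3901,-0.9208)
member 3 (1-3): L=4.0374, (cx,cy)=(0.9910,-0.1340)
member 4 (2-3): L=4.9550, (cx,cy)=(0.3671,0.9302)
solve A·x = −loads:
  F[0-1] = +4737.1091 N (tension)
  F[0-2] = +2006.7829 N (tension)
  F[1-2] = -6798.8777 N (compression)
  F[1-3] = +1653.9589 N (tension)
  F[2-3] = -1758.5703 N (compression)
  Rx@0 = -4007.0700 N
  Ry@0 = -4294.0720 N
  Ry@2 = +7895.9520 N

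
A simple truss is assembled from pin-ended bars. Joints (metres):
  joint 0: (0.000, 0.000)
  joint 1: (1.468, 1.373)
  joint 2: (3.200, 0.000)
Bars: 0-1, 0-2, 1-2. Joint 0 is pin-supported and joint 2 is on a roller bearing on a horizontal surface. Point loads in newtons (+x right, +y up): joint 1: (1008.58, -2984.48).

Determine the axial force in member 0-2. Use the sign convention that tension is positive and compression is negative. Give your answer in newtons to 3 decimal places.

N=3 nodes, M=3 members, R=3 reactions → 2N=6, M+R=6
member 0 (0-1): L=2.0100, (cx,cy)=(0.7303,0.6831)
member 1 (0-2): L=3.2000, (cx,cy)=(1.0000,0.0000)
member 2 (1-2): L=2.2102, (cx,cy)=(0.7836,-0.6212)
solve A·x = −loads:
  F[0-1] = -1731.2844 N (compression)
  F[0-2] = +2273.0123 N (tension)
  F[1-2] = -2900.5749 N (compression)
  Rx@0 = -1008.5800 N
  Ry@0 = +1182.6059 N
  Ry@2 = +1801.8741 N

2273.012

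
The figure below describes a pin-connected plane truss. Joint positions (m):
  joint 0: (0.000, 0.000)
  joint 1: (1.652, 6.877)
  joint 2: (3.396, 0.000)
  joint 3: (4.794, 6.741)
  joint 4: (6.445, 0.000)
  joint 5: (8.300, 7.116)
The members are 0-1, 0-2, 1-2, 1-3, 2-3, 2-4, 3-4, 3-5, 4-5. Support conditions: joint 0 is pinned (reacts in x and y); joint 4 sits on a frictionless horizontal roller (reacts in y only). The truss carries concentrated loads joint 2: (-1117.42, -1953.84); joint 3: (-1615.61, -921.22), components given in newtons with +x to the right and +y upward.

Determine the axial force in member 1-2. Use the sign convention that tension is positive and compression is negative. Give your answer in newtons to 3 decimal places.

N=6 nodes, M=9 members, R=3 reactions → 2N=12, M+R=12
member 0 (0-1): L=7.0726, (cx,cy)=(0.2336,0.9723)
member 1 (0-2): L=3.3960, (cx,cy)=(1.0000,0.0000)
member 2 (1-2): L=7.0947, (cx,cy)=(0.2458,-0.9693)
member 3 (1-3): L=3.1449, (cx,cy)=(0.9991,-0.0432)
member 4 (2-3): L=6.8844, (cx,cy)=(0.2031,0.9792)
member 5 (2-4): L=3.0490, (cx,cy)=(1.0000,0.0000)
member 6 (3-4): L=6.9402, (cx,cy)=(0.2379,-0.9713)
member 7 (3-5): L=3.5260, (cx,cy)=(0.9943,0.1064)
member 8 (4-5): L=7.3538, (cx,cy)=(0.2523,0.9677)
solve A·x = −loads:
  F[0-1] = -2931.2008 N (compression)
  F[0-2] = -2048.3714 N (compression)
  F[1-2] = +3003.8871 N (tension)
  F[1-3] = -1424.3992 N (compression)
  F[2-3] = -978.2583 N (compression)
  F[2-4] = +6.1084 N (tension)
  F[3-4] = -25.6778 N (compression)
  F[3-5] = -0.0000 N (compression)
  F[4-5] = -0.0000 N (compression)
  Rx@0 = +2733.0300 N
  Ry@0 = +2850.1194 N
  Ry@4 = +24.9406 N

3003.887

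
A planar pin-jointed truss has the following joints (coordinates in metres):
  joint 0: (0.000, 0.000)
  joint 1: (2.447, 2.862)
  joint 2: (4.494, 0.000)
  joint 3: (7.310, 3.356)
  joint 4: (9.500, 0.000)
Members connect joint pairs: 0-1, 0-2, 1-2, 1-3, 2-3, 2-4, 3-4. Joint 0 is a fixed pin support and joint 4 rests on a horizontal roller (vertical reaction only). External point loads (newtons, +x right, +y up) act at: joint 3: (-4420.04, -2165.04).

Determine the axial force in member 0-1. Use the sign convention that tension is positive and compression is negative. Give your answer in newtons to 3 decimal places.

N=5 nodes, M=7 members, R=3 reactions → 2N=10, M+R=10
member 0 (0-1): L=3.7655, (cx,cy)=(0.6499,0.7601)
member 1 (0-2): L=4.4940, (cx,cy)=(1.0000,0.0000)
member 2 (1-2): L=3.5187, (cx,cy)=(0.5817,-0.8134)
member 3 (1-3): L=4.8880, (cx,cy)=(0.9949,0.1011)
member 4 (2-3): L=4.3809, (cx,cy)=(0.6428,0.7660)
member 5 (2-4): L=5.0060, (cx,cy)=(1.0000,0.0000)
member 6 (3-4): L=4.0073, (cx,cy)=(0.5465,-0.8375)
solve A·x = −loads:
  F[0-1] = -2711.0100 N (compression)
  F[0-2] = -2658.2889 N (compression)
  F[1-2] = +2156.6166 N (tension)
  F[1-3] = -3031.8835 N (compression)
  F[2-3] = -2289.8399 N (compression)
  F[2-4] = +68.1954 N (tension)
  F[3-4] = -124.7866 N (compression)
  Rx@0 = +4420.0400 N
  Ry@0 = +2060.5360 N
  Ry@4 = +104.5040 N

-2711.010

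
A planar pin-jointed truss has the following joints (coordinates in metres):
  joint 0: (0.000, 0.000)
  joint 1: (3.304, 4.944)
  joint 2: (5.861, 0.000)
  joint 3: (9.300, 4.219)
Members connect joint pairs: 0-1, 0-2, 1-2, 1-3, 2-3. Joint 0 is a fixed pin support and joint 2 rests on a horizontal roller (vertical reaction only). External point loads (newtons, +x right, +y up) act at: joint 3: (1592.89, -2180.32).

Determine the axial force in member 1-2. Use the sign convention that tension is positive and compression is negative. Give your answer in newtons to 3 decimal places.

N=4 nodes, M=5 members, R=3 reactions → 2N=8, M+R=8
member 0 (0-1): L=5.9464, (cx,cy)=(0.5556,0.8314)
member 1 (0-2): L=5.8610, (cx,cy)=(1.0000,0.0000)
member 2 (1-2): L=5.5661, (cx,cy)=(0.4594,-0.8882)
member 3 (1-3): L=6.0397, (cx,cy)=(0.9928,-0.1200)
member 4 (2-3): L=5.4430, (cx,cy)=(0.6318,0.7751)
solve A·x = −loads:
  F[0-1] = +2917.8146 N (tension)
  F[0-2] = -28.3390 N (compression)
  F[1-2] = -3148.8165 N (compression)
  F[1-3] = +3090.1039 N (tension)
  F[2-3] = -2334.3340 N (compression)
  Rx@0 = -1592.8900 N
  Ry@0 = -2425.9552 N
  Ry@2 = +4606.2752 N

-3148.817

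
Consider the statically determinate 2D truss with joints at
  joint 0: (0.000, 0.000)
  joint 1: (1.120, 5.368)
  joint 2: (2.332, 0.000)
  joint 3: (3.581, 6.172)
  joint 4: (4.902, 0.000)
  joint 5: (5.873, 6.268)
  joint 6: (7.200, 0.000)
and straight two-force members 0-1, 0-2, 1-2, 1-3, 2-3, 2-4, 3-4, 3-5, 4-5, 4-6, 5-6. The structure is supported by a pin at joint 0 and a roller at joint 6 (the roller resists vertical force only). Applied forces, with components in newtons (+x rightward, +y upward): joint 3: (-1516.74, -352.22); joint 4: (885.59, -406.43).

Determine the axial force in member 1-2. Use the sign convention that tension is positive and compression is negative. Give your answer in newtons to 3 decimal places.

N=7 nodes, M=11 members, R=3 reactions → 2N=14, M+R=14
member 0 (0-1): L=5.4836, (cx,cy)=(0.2042,0.9789)
member 1 (0-2): L=2.3320, (cx,cy)=(1.0000,0.0000)
member 2 (1-2): L=5.5031, (cx,cy)=(0.2202,-0.9754)
member 3 (1-3): L=2.5890, (cx,cy)=(0.9506,0.3105)
member 4 (2-3): L=6.2971, (cx,cy)=(0.1983,0.9801)
member 5 (2-4): L=2.5700, (cx,cy)=(1.0000,0.0000)
member 6 (3-4): L=6.3118, (cx,cy)=(0.2093,-0.9779)
member 7 (3-5): L=2.2940, (cx,cy)=(0.9991,0.0418)
member 8 (4-5): L=6.3428, (cx,cy)=(0.1531,0.9882)
member 9 (4-6): L=2.2980, (cx,cy)=(1.0000,0.0000)
member 10 (5-6): L=6.4069, (cx,cy)=(0.2071,-0.9783)
solve A·x = −loads:
  F[0-1] = -1641.5459 N (compression)
  F[0-2] = -295.8716 N (compression)
  F[1-2] = +1429.6461 N (tension)
  F[1-3] = -683.9572 N (compression)
  F[2-3] = -1422.8107 N (compression)
  F[2-4] = +301.1990 N (tension)
  F[3-4] = +1296.5472 N (tension)
  F[3-5] = +313.3098 N (tension)
  F[4-5] = -871.6779 N (compression)
  F[4-6] = -179.5920 N (compression)
  F[5-6] = +867.0940 N (tension)
  Rx@0 = +631.1500 N
  Ry@0 = +1606.9416 N
  Ry@6 = -848.2916 N

1429.646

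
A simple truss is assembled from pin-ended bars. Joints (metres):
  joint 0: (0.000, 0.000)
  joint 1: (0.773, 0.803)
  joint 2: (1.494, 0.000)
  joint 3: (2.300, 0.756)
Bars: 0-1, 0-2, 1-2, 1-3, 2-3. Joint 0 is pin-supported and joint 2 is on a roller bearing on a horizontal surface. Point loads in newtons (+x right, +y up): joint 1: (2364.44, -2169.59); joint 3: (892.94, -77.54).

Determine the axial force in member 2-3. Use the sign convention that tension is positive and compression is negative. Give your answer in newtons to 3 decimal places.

-70.843

N=4 nodes, M=5 members, R=3 reactions → 2N=8, M+R=8
member 0 (0-1): L=1.1146, (cx,cy)=(0.6935,0.7204)
member 1 (0-2): L=1.4940, (cx,cy)=(1.0000,0.0000)
member 2 (1-2): L=1.0792, (cx,cy)=(0.6681,-0.7441)
member 3 (1-3): L=1.5277, (cx,cy)=(0.9995,-0.0308)
member 4 (2-3): L=1.1051, (cx,cy)=(0.7294,0.6841)
solve A·x = −loads:
  F[0-1] = +995.9109 N (tension)
  F[0-2] = +2566.6949 N (tension)
  F[1-2] = -3919.1580 N (compression)
  F[1-3] = +945.0583 N (tension)
  F[2-3] = -70.8434 N (compression)
  Rx@0 = -3257.3800 N
  Ry@0 = -717.4905 N
  Ry@2 = +2964.6205 N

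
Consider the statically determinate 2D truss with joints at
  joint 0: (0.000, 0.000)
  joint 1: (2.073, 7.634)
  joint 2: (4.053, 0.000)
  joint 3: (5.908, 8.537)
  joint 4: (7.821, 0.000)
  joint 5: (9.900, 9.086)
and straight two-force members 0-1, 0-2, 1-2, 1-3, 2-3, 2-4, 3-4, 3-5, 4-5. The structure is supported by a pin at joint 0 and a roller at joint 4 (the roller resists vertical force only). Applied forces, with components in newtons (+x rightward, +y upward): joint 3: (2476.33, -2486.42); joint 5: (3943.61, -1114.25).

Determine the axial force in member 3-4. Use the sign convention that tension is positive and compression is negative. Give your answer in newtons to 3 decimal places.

N=6 nodes, M=9 members, R=3 reactions → 2N=12, M+R=12
member 0 (0-1): L=7.9105, (cx,cy)=(0.2621,0.9651)
member 1 (0-2): L=4.0530, (cx,cy)=(1.0000,0.0000)
member 2 (1-2): L=7.8866, (cx,cy)=(0.2511,-0.9680)
member 3 (1-3): L=3.9399, (cx,cy)=(0.9734,0.2292)
member 4 (2-3): L=8.7362, (cx,cy)=(0.2123,0.9772)
member 5 (2-4): L=3.7680, (cx,cy)=(1.0000,0.0000)
member 6 (3-4): L=8.7487, (cx,cy)=(0.2187,-0.9758)
member 7 (3-5): L=4.0296, (cx,cy)=(0.9907,0.1362)
member 8 (4-5): L=9.3208, (cx,cy)=(0.2230,0.9748)
solve A·x = −loads:
  F[0-1] = +7225.0190 N (tension)
  F[0-2] = +4526.5640 N (tension)
  F[1-2] = -6354.5742 N (compression)
  F[1-3] = +3584.1572 N (tension)
  F[2-3] = +6294.5839 N (tension)
  F[2-4] = +1594.6332 N (tension)
  F[3-4] = -9082.5610 N (compression)
  F[3-5] = +4375.7788 N (tension)
  F[4-5] = -1754.6217 N (compression)
  Rx@0 = -6419.9400 N
  Ry@0 = -6972.5194 N
  Ry@4 = +10573.1894 N

-9082.561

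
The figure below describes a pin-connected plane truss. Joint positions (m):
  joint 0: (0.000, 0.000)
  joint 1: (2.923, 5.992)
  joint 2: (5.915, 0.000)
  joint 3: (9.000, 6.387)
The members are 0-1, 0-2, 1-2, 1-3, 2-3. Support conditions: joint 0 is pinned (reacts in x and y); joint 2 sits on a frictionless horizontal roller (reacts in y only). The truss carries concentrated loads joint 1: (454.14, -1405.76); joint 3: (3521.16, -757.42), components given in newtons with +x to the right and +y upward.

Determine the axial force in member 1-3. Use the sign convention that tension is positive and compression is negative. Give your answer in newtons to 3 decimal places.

N=4 nodes, M=5 members, R=3 reactions → 2N=8, M+R=8
member 0 (0-1): L=6.6669, (cx,cy)=(0.4384,0.8988)
member 1 (0-2): L=5.9150, (cx,cy)=(1.0000,0.0000)
member 2 (1-2): L=6.6975, (cx,cy)=(0.4467,-0.8947)
member 3 (1-3): L=6.0898, (cx,cy)=(0.9979,0.0649)
member 4 (2-3): L=7.0930, (cx,cy)=(0.4349,0.9005)
solve A·x = −loads:
  F[0-1] = +4390.6376 N (tension)
  F[0-2] = +2050.3018 N (tension)
  F[1-2] = -5690.4661 N (compression)
  F[1-3] = +4021.4611 N (tension)
  F[2-3] = -1130.8207 N (compression)
  Rx@0 = -3975.3000 N
  Ry@0 = -3946.1475 N
  Ry@2 = +6109.3275 N

4021.461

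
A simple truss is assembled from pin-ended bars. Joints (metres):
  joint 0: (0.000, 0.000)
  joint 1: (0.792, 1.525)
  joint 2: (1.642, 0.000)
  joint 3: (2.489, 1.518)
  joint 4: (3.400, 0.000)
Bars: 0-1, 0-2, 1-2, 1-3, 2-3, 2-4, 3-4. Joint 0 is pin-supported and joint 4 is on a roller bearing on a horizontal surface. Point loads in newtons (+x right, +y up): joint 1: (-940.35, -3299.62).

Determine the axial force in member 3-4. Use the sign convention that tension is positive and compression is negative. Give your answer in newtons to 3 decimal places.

-404.508

N=5 nodes, M=7 members, R=3 reactions → 2N=10, M+R=10
member 0 (0-1): L=1.7184, (cx,cy)=(0.4609,0.8875)
member 1 (0-2): L=1.6420, (cx,cy)=(1.0000,0.0000)
member 2 (1-2): L=1.7459, (cx,cy)=(0.4869,-0.8735)
member 3 (1-3): L=1.6970, (cx,cy)=(1.0000,-0.0041)
member 4 (2-3): L=1.7383, (cx,cy)=(0.4873,0.8733)
member 5 (2-4): L=1.7580, (cx,cy)=(1.0000,0.0000)
member 6 (3-4): L=1.7704, (cx,cy)=(0.5146,-0.8574)
solve A·x = −loads:
  F[0-1] = -3327.2421 N (compression)
  F[0-2] = +593.1579 N (tension)
  F[1-2] = -395.1885 N (compression)
  F[1-3] = -400.7606 N (compression)
  F[2-3] = +395.2884 N (tension)
  F[2-4] = +208.1513 N (tension)
  F[3-4] = -404.5082 N (compression)
  Rx@0 = +940.3500 N
  Ry@0 = +2952.7773 N
  Ry@4 = +346.8427 N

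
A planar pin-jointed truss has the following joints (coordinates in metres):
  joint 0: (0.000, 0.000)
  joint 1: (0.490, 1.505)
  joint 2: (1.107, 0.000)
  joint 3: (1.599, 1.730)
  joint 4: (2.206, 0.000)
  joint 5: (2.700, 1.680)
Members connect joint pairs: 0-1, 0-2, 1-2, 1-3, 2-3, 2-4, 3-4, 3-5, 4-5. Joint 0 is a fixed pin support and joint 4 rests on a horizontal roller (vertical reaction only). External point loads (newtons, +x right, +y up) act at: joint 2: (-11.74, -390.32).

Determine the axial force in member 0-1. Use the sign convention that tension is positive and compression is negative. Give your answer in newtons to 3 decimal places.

-204.499

N=6 nodes, M=9 members, R=3 reactions → 2N=12, M+R=12
member 0 (0-1): L=1.5828, (cx,cy)=(0.3096,0.9509)
member 1 (0-2): L=1.1070, (cx,cy)=(1.0000,0.0000)
member 2 (1-2): L=1.6266, (cx,cy)=(0.3793,-0.9253)
member 3 (1-3): L=1.1316, (cx,cy)=(0.9800,0.1988)
member 4 (2-3): L=1.7986, (cx,cy)=(0.2735,0.9619)
member 5 (2-4): L=1.0990, (cx,cy)=(1.0000,0.0000)
member 6 (3-4): L=1.8334, (cx,cy)=(0.3311,-0.9436)
member 7 (3-5): L=1.1021, (cx,cy)=(0.9990,-0.0454)
member 8 (4-5): L=1.7511, (cx,cy)=(0.2821,0.9594)
solve A·x = −loads:
  F[0-1] = -204.4990 N (compression)
  F[0-2] = +51.5700 N (tension)
  F[1-2] = +181.2048 N (tension)
  F[1-3] = -134.7362 N (compression)
  F[2-3] = +231.4871 N (tension)
  F[2-4] = +68.7235 N (tension)
  F[3-4] = -207.5743 N (compression)
  F[3-5] = -0.0000 N (tension)
  F[4-5] = +0.0000 N (tension)
  Rx@0 = +11.7400 N
  Ry@0 = +194.4523 N
  Ry@4 = +195.8677 N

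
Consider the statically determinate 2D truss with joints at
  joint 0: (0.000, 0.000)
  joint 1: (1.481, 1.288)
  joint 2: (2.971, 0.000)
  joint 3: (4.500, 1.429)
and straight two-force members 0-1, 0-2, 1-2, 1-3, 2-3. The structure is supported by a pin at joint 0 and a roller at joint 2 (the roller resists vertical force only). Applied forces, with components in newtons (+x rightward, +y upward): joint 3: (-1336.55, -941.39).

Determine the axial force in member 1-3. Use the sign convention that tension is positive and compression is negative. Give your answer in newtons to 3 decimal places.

N=4 nodes, M=5 members, R=3 reactions → 2N=8, M+R=8
member 0 (0-1): L=1.9627, (cx,cy)=(0.7546,0.6562)
member 1 (0-2): L=2.9710, (cx,cy)=(1.0000,0.0000)
member 2 (1-2): L=1.9695, (cx,cy)=(0.7565,-0.6540)
member 3 (1-3): L=3.0223, (cx,cy)=(0.9989,0.0467)
member 4 (2-3): L=2.0928, (cx,cy)=(0.7306,0.6828)
solve A·x = −loads:
  F[0-1] = -241.3474 N (compression)
  F[0-2] = -1154.4385 N (compression)
  F[1-2] = +217.4302 N (tension)
  F[1-3] = -346.9809 N (compression)
  F[2-3] = -1354.9885 N (compression)
  Rx@0 = +1336.5500 N
  Ry@0 = +158.3792 N
  Ry@2 = +783.0108 N

-346.981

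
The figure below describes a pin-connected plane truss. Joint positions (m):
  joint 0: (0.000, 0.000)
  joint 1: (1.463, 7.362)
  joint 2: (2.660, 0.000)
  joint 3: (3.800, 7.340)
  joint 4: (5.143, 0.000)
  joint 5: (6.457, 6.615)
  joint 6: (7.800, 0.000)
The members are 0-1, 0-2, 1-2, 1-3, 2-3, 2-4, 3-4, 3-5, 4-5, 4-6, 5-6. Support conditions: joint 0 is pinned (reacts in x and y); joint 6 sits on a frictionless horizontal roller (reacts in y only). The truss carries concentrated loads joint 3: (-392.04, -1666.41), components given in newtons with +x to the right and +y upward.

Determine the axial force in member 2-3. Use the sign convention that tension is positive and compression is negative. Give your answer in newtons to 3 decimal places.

N=7 nodes, M=11 members, R=3 reactions → 2N=14, M+R=14
member 0 (0-1): L=7.5060, (cx,cy)=(0.1949,0.9808)
member 1 (0-2): L=2.6600, (cx,cy)=(1.0000,0.0000)
member 2 (1-2): L=7.4587, (cx,cy)=(0.1605,-0.9870)
member 3 (1-3): L=2.3371, (cx,cy)=(1.0000,-0.0094)
member 4 (2-3): L=7.4280, (cx,cy)=(0.1535,0.9882)
member 5 (2-4): L=2.4830, (cx,cy)=(1.0000,0.0000)
member 6 (3-4): L=7.4619, (cx,cy)=(0.1800,-0.9837)
member 7 (3-5): L=2.7541, (cx,cy)=(0.9647,-0.2632)
member 8 (4-5): L=6.7442, (cx,cy)=(0.1948,0.9808)
member 9 (4-6): L=2.6570, (cx,cy)=(1.0000,0.0000)
member 10 (5-6): L=6.7500, (cx,cy)=(0.1990,-0.9800)
solve A·x = −loads:
  F[0-1] = -1247.4133 N (compression)
  F[0-2] = -148.9044 N (compression)
  F[1-2] = +1243.7782 N (tension)
  F[1-3] = -442.7620 N (compression)
  F[2-3] = -1242.3755 N (compression)
  F[2-4] = +241.3739 N (tension)
  F[3-4] = -403.4616 N (compression)
  F[3-5] = -174.9277 N (compression)
  F[4-5] = +404.6272 N (tension)
  F[4-6] = +89.9234 N (tension)
  F[5-6] = -451.9572 N (compression)
  Rx@0 = +392.0400 N
  Ry@0 = +1223.4889 N
  Ry@6 = +442.9211 N

-1242.375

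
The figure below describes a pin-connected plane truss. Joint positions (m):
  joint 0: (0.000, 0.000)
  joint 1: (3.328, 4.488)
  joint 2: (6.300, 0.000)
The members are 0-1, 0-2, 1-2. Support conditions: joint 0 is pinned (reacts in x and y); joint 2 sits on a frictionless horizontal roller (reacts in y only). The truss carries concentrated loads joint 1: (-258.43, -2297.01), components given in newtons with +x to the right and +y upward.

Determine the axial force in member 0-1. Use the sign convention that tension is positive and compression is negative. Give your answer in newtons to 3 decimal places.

N=3 nodes, M=3 members, R=3 reactions → 2N=6, M+R=6
member 0 (0-1): L=5.5873, (cx,cy)=(0.5956,0.8033)
member 1 (0-2): L=6.3000, (cx,cy)=(1.0000,0.0000)
member 2 (1-2): L=5.3828, (cx,cy)=(0.5521,-0.8338)
solve A·x = −loads:
  F[0-1] = -1578.2156 N (compression)
  F[0-2] = +681.6158 N (tension)
  F[1-2] = -1234.5310 N (compression)
  Rx@0 = +258.4300 N
  Ry@0 = +1267.7060 N
  Ry@2 = +1029.3040 N

-1578.216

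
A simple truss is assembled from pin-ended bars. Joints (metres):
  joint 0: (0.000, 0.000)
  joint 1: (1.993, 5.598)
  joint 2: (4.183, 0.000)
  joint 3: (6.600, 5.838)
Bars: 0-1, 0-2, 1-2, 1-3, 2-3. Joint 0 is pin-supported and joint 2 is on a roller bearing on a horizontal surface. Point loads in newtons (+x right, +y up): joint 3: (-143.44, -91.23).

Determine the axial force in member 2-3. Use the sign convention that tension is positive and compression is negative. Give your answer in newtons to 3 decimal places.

N=4 nodes, M=5 members, R=3 reactions → 2N=8, M+R=8
member 0 (0-1): L=5.9422, (cx,cy)=(0.3354,0.9421)
member 1 (0-2): L=4.1830, (cx,cy)=(1.0000,0.0000)
member 2 (1-2): L=6.0111, (cx,cy)=(0.3643,-0.9313)
member 3 (1-3): L=4.6132, (cx,cy)=(0.9986,0.0520)
member 4 (2-3): L=6.3186, (cx,cy)=(0.3825,0.9239)
solve A·x = −loads:
  F[0-1] = -156.5455 N (compression)
  F[0-2] = -90.9349 N (compression)
  F[1-2] = +152.3203 N (tension)
  F[1-3] = -108.1455 N (compression)
  F[2-3] = -92.6503 N (compression)
  Rx@0 = +143.4400 N
  Ry@0 = +147.4778 N
  Ry@2 = -56.2478 N

-92.650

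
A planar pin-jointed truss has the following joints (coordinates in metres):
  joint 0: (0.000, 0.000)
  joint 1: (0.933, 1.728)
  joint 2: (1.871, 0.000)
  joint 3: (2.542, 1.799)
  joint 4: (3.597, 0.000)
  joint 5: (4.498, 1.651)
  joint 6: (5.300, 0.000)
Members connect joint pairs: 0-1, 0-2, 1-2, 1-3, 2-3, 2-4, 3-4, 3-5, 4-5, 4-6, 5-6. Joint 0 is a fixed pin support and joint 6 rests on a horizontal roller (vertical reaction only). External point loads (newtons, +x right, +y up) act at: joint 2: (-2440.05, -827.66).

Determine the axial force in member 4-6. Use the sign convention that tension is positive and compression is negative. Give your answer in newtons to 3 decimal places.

N=7 nodes, M=11 members, R=3 reactions → 2N=14, M+R=14
member 0 (0-1): L=1.9638, (cx,cy)=(0.4751,0.8799)
member 1 (0-2): L=1.8710, (cx,cy)=(1.0000,0.0000)
member 2 (1-2): L=1.9662, (cx,cy)=(0.4771,-0.8789)
member 3 (1-3): L=1.6106, (cx,cy)=(0.9990,0.0441)
member 4 (2-3): L=1.9201, (cx,cy)=(0.3495,0.9369)
member 5 (2-4): L=1.7260, (cx,cy)=(1.0000,0.0000)
member 6 (3-4): L=2.0855, (cx,cy)=(0.5059,-0.8626)
member 7 (3-5): L=1.9616, (cx,cy)=(0.9971,-0.0754)
member 8 (4-5): L=1.8809, (cx,cy)=(0.4790,0.8778)
member 9 (4-6): L=1.7030, (cx,cy)=(1.0000,0.0000)
member 10 (5-6): L=1.8355, (cx,cy)=(0.4369,-0.8995)
solve A·x = −loads:
  F[0-1] = -608.5482 N (compression)
  F[0-2] = -2150.9278 N (compression)
  F[1-2] = +580.8561 N (tension)
  F[1-3] = -566.7819 N (compression)
  F[2-3] = +338.5091 N (tension)
  F[2-4] = +447.9329 N (tension)
  F[3-4] = -313.3276 N (compression)
  F[3-5] = -290.2581 N (compression)
  F[4-5] = +307.9082 N (tension)
  F[4-6] = +141.9310 N (tension)
  F[5-6] = -324.8281 N (compression)
  Rx@0 = +2440.0500 N
  Ry@0 = +535.4804 N
  Ry@6 = +292.1796 N

141.931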